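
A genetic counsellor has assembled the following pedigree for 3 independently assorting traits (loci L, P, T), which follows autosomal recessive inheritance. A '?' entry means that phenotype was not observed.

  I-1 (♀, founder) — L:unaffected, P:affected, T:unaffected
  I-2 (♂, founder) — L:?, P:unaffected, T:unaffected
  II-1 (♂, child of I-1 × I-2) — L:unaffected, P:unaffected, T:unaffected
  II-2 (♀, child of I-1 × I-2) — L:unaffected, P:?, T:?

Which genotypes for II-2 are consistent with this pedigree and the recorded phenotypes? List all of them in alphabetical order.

L/I-1 un ·: LL|Ll
L/I-2 ? ·: LL|Ll|ll
L/II-1 un I-1×I-2: LL|Ll
L/II-2 un I-1×I-2: LL|Ll
⇒ L over [I-1,I-2,II-1,II-2]: 15 consistent
P/I-1 aff ·: pp
P/I-2 un ·: PP|Pp
P/II-1 un I-1×I-2: Pp
P/II-2 ? I-1×I-2: Pp|pp
⇒ P over [I-1,I-2,II-1,II-2]: 3 consistent
T/I-1 un ·: TT|Tt
T/I-2 un ·: TT|Tt
T/II-1 un I-1×I-2: TT|Tt
T/II-2 ? I-1×I-2: TT|Tt|tt
⇒ T over [I-1,I-2,II-1,II-2]: 15 consistent

II-2 ∈ {LL Pp TT, LL Pp Tt, LL Pp tt, LL pp TT, LL pp Tt, LL pp tt, Ll Pp TT, Ll Pp Tt, Ll Pp tt, Ll pp TT, Ll pp Tt, Ll pp tt}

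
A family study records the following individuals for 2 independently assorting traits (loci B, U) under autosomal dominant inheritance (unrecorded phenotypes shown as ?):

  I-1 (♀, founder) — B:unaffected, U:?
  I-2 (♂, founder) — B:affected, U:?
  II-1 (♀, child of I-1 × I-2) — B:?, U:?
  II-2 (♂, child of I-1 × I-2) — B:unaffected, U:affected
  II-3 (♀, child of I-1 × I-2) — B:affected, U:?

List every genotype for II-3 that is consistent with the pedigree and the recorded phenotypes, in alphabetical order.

II-3 ∈ {Bb UU, Bb Uu, Bb uu}

B/I-1 un ·: bb
B/I-2 aff ·: Bb
B/II-1 ? I-1×I-2: bb|Bb
B/II-2 un I-1×I-2: bb
B/II-3 aff I-1×I-2: Bb
⇒ B over [I-1,I-2,II-1,II-2,II-3]: 2 consistent
U/I-1 ? ·: uu|Uu|UU
U/I-2 ? ·: uu|Uu|UU
U/II-1 ? I-1×I-2: uu|Uu|UU
U/II-2 aff I-1×I-2: Uu|UU
U/II-3 ? I-1×I-2: uu|Uu|UU
⇒ U over [I-1,I-2,II-1,II-2,II-3]: 45 consistent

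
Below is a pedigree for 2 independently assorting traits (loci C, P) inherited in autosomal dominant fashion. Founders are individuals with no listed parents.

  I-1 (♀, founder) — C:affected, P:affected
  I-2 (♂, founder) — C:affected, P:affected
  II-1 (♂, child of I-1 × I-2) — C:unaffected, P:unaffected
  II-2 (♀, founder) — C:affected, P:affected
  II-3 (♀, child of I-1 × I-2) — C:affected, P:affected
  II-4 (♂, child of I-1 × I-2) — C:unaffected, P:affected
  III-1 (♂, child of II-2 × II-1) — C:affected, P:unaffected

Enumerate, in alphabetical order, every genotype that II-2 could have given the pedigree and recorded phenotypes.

II-2 ∈ {CC Pp, Cc Pp}

C/I-1 aff ·: Cc
C/I-2 aff ·: Cc
C/II-1 un I-1×I-2: cc
C/II-2 aff ·: Cc|CC
C/II-3 aff I-1×I-2: Cc|CC
C/II-4 un I-1×I-2: cc
C/III-1 aff II-2×II-1: Cc
⇒ C over [I-1,I-2,II-1,II-2,II-3,II-4,III-1]: 4 consistent
P/I-1 aff ·: Pp
P/I-2 aff ·: Pp
P/II-1 un I-1×I-2: pp
P/II-2 aff ·: Pp
P/II-3 aff I-1×I-2: Pp|PP
P/II-4 aff I-1×I-2: Pp|PP
P/III-1 un II-2×II-1: pp
⇒ P over [I-1,I-2,II-1,II-2,II-3,II-4,III-1]: 4 consistent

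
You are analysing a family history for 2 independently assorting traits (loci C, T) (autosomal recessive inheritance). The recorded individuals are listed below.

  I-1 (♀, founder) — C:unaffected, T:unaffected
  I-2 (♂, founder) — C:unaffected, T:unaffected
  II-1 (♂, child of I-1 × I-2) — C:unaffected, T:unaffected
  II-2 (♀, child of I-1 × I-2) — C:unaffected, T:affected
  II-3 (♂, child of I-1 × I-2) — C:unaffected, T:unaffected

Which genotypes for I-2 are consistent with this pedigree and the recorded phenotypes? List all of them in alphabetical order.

C/I-1 un ·: CC|Cc
C/I-2 un ·: CC|Cc
C/II-1 un I-1×I-2: CC|Cc
C/II-2 un I-1×I-2: CC|Cc
C/II-3 un I-1×I-2: CC|Cc
⇒ C over [I-1,I-2,II-1,II-2,II-3]: 25 consistent
T/I-1 un ·: Tt
T/I-2 un ·: Tt
T/II-1 un I-1×I-2: TT|Tt
T/II-2 aff I-1×I-2: tt
T/II-3 un I-1×I-2: TT|Tt
⇒ T over [I-1,I-2,II-1,II-2,II-3]: 4 consistent

I-2 ∈ {CC Tt, Cc Tt}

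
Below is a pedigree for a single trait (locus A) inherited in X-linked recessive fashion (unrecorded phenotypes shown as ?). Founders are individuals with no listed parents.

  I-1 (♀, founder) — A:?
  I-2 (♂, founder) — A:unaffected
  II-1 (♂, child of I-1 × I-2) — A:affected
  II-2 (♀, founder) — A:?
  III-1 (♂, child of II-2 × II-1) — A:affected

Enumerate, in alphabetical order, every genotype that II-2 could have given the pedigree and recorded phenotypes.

A/I-1 ? ·: X^AX^a|X^aX^a
A/I-2 un ·: X^AY
A/II-1 aff I-1×I-2: X^aY
A/II-2 ? ·: X^AX^a|X^aX^a
A/III-1 aff II-2×II-1: X^aY
⇒ A over [I-1,I-2,II-1,II-2,III-1]: 4 consistent

II-2 ∈ {X^AX^a, X^aX^a}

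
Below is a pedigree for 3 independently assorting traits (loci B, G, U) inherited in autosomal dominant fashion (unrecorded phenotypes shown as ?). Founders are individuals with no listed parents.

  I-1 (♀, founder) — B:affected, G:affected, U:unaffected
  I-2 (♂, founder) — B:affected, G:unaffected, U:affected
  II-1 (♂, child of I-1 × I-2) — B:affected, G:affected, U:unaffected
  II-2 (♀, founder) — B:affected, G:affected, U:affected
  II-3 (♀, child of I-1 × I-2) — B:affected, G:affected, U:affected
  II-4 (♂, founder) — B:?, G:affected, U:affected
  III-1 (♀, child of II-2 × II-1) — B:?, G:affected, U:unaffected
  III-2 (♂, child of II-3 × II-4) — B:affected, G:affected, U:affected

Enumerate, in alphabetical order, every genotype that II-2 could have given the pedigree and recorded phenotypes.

B/I-1 aff ·: Bb|BB
B/I-2 aff ·: Bb|BB
B/II-1 aff I-1×I-2: Bb|BB
B/II-2 aff ·: Bb|BB
B/II-3 aff I-1×I-2: Bb|BB
B/II-4 ? ·: bb|Bb|BB
B/III-1 ? II-2×II-1: bb|Bb|BB
B/III-2 aff II-3×II-4: Bb|BB
⇒ B over [I-1,I-2,II-1,II-2,II-3,II-4,III-1,III-2]: 228 consistent
G/I-1 aff ·: Gg|GG
G/I-2 un ·: gg
G/II-1 aff I-1×I-2: Gg
G/II-2 aff ·: Gg|GG
G/II-3 aff I-1×I-2: Gg
G/II-4 aff ·: Gg|GG
G/III-1 aff II-2×II-1: Gg|GG
G/III-2 aff II-3×II-4: Gg|GG
⇒ G over [I-1,I-2,II-1,II-2,II-3,II-4,III-1,III-2]: 32 consistent
U/I-1 un ·: uu
U/I-2 aff ·: Uu
U/II-1 un I-1×I-2: uu
U/II-2 aff ·: Uu
U/II-3 aff I-1×I-2: Uu
U/II-4 aff ·: Uu|UU
U/III-1 un II-2×II-1: uu
U/III-2 aff II-3×II-4: Uu|UU
⇒ U over [I-1,I-2,II-1,II-2,II-3,II-4,III-1,III-2]: 4 consistent

II-2 ∈ {BB GG Uu, BB Gg Uu, Bb GG Uu, Bb Gg Uu}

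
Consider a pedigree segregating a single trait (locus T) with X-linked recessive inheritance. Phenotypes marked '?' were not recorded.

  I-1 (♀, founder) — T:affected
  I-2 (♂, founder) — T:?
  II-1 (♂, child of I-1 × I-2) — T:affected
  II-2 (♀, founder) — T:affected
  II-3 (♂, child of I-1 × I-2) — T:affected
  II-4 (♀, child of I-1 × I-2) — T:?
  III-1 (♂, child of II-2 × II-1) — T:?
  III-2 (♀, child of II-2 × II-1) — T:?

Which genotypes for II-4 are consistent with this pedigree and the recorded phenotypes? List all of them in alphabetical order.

T/I-1 aff ·: X^tX^t
T/I-2 ? ·: X^TY|X^tY
T/II-1 aff I-1×I-2: X^tY
T/II-2 aff ·: X^tX^t
T/II-3 aff I-1×I-2: X^tY
T/II-4 ? I-1×I-2: X^TX^t|X^tX^t
T/III-1 ? II-2×II-1: X^tY
T/III-2 ? II-2×II-1: X^tX^t
⇒ T over [I-1,I-2,II-1,II-2,II-3,II-4,III-1,III-2]: 2 consistent

II-4 ∈ {X^TX^t, X^tX^t}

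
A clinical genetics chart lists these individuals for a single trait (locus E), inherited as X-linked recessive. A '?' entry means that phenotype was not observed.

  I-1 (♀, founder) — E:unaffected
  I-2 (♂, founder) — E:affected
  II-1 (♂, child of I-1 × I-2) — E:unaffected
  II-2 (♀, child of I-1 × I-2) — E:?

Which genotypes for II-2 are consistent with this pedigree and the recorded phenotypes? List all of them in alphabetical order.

II-2 ∈ {X^EX^e, X^eX^e}

E/I-1 un ·: X^EX^E|X^EX^e
E/I-2 aff ·: X^eY
E/II-1 un I-1×I-2: X^EY
E/II-2 ? I-1×I-2: X^EX^e|X^eX^e
⇒ E over [I-1,I-2,II-1,II-2]: 3 consistent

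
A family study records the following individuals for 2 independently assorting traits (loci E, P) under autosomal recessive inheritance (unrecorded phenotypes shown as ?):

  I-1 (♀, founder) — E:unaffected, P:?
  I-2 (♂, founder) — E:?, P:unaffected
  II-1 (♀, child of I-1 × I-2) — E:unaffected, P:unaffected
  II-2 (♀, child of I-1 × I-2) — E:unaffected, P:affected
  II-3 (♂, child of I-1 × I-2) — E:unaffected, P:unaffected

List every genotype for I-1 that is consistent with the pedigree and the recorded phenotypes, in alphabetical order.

E/I-1 un ·: EE|Ee
E/I-2 ? ·: EE|Ee|ee
E/II-1 un I-1×I-2: EE|Ee
E/II-2 un I-1×I-2: EE|Ee
E/II-3 un I-1×I-2: EE|Ee
⇒ E over [I-1,I-2,II-1,II-2,II-3]: 27 consistent
P/I-1 ? ·: Pp|pp
P/I-2 un ·: Pp
P/II-1 un I-1×I-2: PP|Pp
P/II-2 aff I-1×I-2: pp
P/II-3 un I-1×I-2: PP|Pp
⇒ P over [I-1,I-2,II-1,II-2,II-3]: 5 consistent

I-1 ∈ {EE Pp, EE pp, Ee Pp, Ee pp}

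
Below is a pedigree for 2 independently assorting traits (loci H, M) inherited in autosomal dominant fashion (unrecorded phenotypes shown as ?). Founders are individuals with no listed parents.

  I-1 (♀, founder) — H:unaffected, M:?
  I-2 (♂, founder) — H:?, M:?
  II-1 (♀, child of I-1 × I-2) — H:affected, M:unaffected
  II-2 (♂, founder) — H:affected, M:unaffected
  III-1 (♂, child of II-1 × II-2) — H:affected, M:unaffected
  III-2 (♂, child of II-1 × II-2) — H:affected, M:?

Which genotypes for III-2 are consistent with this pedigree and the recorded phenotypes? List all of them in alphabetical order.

H/I-1 un ·: hh
H/I-2 ? ·: Hh|HH
H/II-1 aff I-1×I-2: Hh
H/II-2 aff ·: Hh|HH
H/III-1 aff II-1×II-2: Hh|HH
H/III-2 aff II-1×II-2: Hh|HH
⇒ H over [I-1,I-2,II-1,II-2,III-1,III-2]: 16 consistent
M/I-1 ? ·: mm|Mm
M/I-2 ? ·: mm|Mm
M/II-1 un I-1×I-2: mm
M/II-2 un ·: mm
M/III-1 un II-1×II-2: mm
M/III-2 ? II-1×II-2: mm
⇒ M over [I-1,I-2,II-1,II-2,III-1,III-2]: 4 consistent

III-2 ∈ {HH mm, Hh mm}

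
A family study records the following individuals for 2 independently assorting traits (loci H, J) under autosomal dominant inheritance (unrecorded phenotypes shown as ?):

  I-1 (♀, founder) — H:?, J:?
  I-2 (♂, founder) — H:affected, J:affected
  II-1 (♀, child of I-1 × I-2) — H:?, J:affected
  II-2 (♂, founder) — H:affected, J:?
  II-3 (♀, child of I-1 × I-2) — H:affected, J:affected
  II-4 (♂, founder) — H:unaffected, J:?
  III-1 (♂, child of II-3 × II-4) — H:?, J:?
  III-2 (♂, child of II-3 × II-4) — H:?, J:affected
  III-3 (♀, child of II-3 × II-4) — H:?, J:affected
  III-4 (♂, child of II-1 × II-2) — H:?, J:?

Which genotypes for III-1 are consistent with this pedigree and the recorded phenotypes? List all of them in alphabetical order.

III-1 ∈ {Hh JJ, Hh Jj, Hh jj, hh JJ, hh Jj, hh jj}

H/I-1 ? ·: hh|Hh|HH
H/I-2 aff ·: Hh|HH
H/II-1 ? I-1×I-2: hh|Hh|HH
H/II-2 aff ·: Hh|HH
H/II-3 aff I-1×I-2: Hh|HH
H/II-4 un ·: hh
H/III-1 ? II-3×II-4: hh|Hh
H/III-2 ? II-3×II-4: hh|Hh
H/III-3 ? II-3×II-4: hh|Hh
H/III-4 ? II-1×II-2: hh|Hh|HH
⇒ H over [I-1,I-2,II-1,II-2,II-3,II-4,III-1,III-2,III-3,III-4]: 350 consistent
J/I-1 ? ·: jj|Jj|JJ
J/I-2 aff ·: Jj|JJ
J/II-1 aff I-1×I-2: Jj|JJ
J/II-2 ? ·: jj|Jj|JJ
J/II-3 aff I-1×I-2: Jj|JJ
J/II-4 ? ·: jj|Jj|JJ
J/III-1 ? II-3×II-4: jj|Jj|JJ
J/III-2 aff II-3×II-4: Jj|JJ
J/III-3 aff II-3×II-4: Jj|JJ
J/III-4 ? II-1×II-2: jj|Jj|JJ
⇒ J over [I-1,I-2,II-1,II-2,II-3,II-4,III-1,III-2,III-3,III-4]: 1404 consistent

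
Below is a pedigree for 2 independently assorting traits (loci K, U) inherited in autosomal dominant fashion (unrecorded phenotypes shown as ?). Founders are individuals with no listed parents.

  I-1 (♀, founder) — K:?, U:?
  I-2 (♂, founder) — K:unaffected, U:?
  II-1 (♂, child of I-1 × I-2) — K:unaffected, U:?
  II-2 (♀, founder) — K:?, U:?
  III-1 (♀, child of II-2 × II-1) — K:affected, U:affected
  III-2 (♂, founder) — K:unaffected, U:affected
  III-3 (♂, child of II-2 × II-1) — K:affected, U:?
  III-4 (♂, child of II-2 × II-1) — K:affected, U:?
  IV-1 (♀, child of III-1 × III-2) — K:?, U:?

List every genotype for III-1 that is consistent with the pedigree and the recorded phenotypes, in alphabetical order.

K/I-1 ? ·: kk|Kk
K/I-2 un ·: kk
K/II-1 un I-1×I-2: kk
K/II-2 ? ·: Kk|KK
K/III-1 aff II-2×II-1: Kk
K/III-2 un ·: kk
K/III-3 aff II-2×II-1: Kk
K/III-4 aff II-2×II-1: Kk
K/IV-1 ? III-1×III-2: kk|Kk
⇒ K over [I-1,I-2,II-1,II-2,III-1,III-2,III-3,III-4,IV-1]: 8 consistent
U/I-1 ? ·: uu|Uu|UU
U/I-2 ? ·: uu|Uu|UU
U/II-1 ? I-1×I-2: uu|Uu|UU
U/II-2 ? ·: uu|Uu|UU
U/III-1 aff II-2×II-1: Uu|UU
U/III-2 aff ·: Uu|UU
U/III-3 ? II-2×II-1: uu|Uu|UU
U/III-4 ? II-2×II-1: uu|Uu|UU
U/IV-1 ? III-1×III-2: uu|Uu|UU
⇒ U over [I-1,I-2,II-1,II-2,III-1,III-2,III-3,III-4,IV-1]: 1128 consistent

III-1 ∈ {Kk UU, Kk Uu}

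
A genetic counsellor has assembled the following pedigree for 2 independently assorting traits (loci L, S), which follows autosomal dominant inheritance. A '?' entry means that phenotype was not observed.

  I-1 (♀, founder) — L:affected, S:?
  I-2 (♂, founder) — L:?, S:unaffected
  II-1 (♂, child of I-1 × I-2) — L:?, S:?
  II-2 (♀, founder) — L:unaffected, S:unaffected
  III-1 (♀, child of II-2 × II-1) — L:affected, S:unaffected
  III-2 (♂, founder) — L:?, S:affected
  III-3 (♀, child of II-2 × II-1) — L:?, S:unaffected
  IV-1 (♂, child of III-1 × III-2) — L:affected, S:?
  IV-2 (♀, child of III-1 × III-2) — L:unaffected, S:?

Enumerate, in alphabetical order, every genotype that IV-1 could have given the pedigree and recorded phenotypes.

IV-1 ∈ {LL Ss, LL ss, Ll Ss, Ll ss}

L/I-1 aff ·: Ll|LL
L/I-2 ? ·: ll|Ll|LL
L/II-1 ? I-1×I-2: Ll|LL
L/II-2 un ·: ll
L/III-1 aff II-2×II-1: Ll
L/III-2 ? ·: ll|Ll
L/III-3 ? II-2×II-1: ll|Ll
L/IV-1 aff III-1×III-2: Ll|LL
L/IV-2 un III-1×III-2: ll
⇒ L over [I-1,I-2,II-1,II-2,III-1,III-2,III-3,IV-1,IV-2]: 42 consistent
S/I-1 ? ·: ss|Ss|SS
S/I-2 un ·: ss
S/II-1 ? I-1×I-2: ss|Ss
S/II-2 un ·: ss
S/III-1 un II-2×II-1: ss
S/III-2 aff ·: Ss|SS
S/III-3 un II-2×II-1: ss
S/IV-1 ? III-1×III-2: ss|Ss
S/IV-2 ? III-1×III-2: ss|Ss
⇒ S over [I-1,I-2,II-1,II-2,III-1,III-2,III-3,IV-1,IV-2]: 20 consistent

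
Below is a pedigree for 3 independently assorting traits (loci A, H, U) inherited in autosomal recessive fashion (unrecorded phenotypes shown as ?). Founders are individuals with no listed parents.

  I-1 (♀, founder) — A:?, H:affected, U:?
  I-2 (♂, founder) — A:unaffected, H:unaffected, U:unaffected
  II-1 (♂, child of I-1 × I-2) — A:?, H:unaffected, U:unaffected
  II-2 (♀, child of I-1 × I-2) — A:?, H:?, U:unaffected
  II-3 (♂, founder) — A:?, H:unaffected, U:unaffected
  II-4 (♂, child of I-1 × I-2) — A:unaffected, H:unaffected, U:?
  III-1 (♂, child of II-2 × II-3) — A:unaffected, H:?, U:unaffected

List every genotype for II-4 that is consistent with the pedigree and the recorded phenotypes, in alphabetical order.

II-4 ∈ {AA Hh UU, AA Hh Uu, AA Hh uu, Aa Hh UU, Aa Hh Uu, Aa Hh uu}

A/I-1 ? ·: AA|Aa|aa
A/I-2 un ·: AA|Aa
A/II-1 ? I-1×I-2: AA|Aa|aa
A/II-2 ? I-1×I-2: AA|Aa|aa
A/II-3 ? ·: AA|Aa|aa
A/II-4 un I-1×I-2: AA|Aa
A/III-1 un II-2×II-3: AA|Aa
⇒ A over [I-1,I-2,II-1,II-2,II-3,II-4,III-1]: 161 consistent
H/I-1 aff ·: hh
H/I-2 un ·: HH|Hh
H/II-1 un I-1×I-2: Hh
H/II-2 ? I-1×I-2: Hh|hh
H/II-3 un ·: HH|Hh
H/II-4 un I-1×I-2: Hh
H/III-1 ? II-2×II-3: HH|Hh|hh
⇒ H over [I-1,I-2,II-1,II-2,II-3,II-4,III-1]: 13 consistent
U/I-1 ? ·: UU|Uu|uu
U/I-2 un ·: UU|Uu
U/II-1 un I-1×I-2: UU|Uu
U/II-2 un I-1×I-2: UU|Uu
U/II-3 un ·: UU|Uu
U/II-4 ? I-1×I-2: UU|Uu|uu
U/III-1 un II-2×II-3: UU|Uu
⇒ U over [I-1,I-2,II-1,II-2,II-3,II-4,III-1]: 113 consistent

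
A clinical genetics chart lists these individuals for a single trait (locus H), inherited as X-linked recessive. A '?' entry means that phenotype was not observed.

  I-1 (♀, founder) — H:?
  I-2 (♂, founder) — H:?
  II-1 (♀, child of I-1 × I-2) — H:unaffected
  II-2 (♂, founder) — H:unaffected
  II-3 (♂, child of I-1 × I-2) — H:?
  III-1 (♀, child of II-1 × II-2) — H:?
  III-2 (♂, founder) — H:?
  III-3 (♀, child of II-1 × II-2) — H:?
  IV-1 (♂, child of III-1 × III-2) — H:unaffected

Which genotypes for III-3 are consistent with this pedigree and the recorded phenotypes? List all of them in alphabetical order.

III-3 ∈ {X^HX^H, X^HX^h}

H/I-1 ? ·: X^HX^H|X^HX^h|X^hX^h
H/I-2 ? ·: X^HY|X^hY
H/II-1 un I-1×I-2: X^HX^H|X^HX^h
H/II-2 un ·: X^HY
H/II-3 ? I-1×I-2: X^HY|X^hY
H/III-1 ? II-1×II-2: X^HX^H|X^HX^h
H/III-2 ? ·: X^HY|X^hY
H/III-3 ? II-1×II-2: X^HX^H|X^HX^h
H/IV-1 un III-1×III-2: X^HY
⇒ H over [I-1,I-2,II-1,II-2,II-3,III-1,III-2,III-3,IV-1]: 54 consistent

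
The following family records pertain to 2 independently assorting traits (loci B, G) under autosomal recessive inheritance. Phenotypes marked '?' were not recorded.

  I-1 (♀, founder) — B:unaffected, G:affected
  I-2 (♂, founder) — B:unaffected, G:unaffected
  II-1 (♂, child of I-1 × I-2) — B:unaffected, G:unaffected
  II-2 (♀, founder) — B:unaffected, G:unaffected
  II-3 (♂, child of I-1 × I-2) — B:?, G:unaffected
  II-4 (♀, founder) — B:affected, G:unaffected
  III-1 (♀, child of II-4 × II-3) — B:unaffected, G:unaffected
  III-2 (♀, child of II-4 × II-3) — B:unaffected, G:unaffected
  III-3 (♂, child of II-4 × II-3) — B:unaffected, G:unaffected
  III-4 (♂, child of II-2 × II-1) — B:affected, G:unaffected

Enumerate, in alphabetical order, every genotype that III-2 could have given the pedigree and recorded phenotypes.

B/I-1 un ·: BB|Bb
B/I-2 un ·: BB|Bb
B/II-1 un I-1×I-2: Bb
B/II-2 un ·: Bb
B/II-3 ? I-1×I-2: BB|Bb
B/II-4 aff ·: bb
B/III-1 un II-4×II-3: Bb
B/III-2 un II-4×II-3: Bb
B/III-3 un II-4×II-3: Bb
B/III-4 aff II-2×II-1: bb
⇒ B over [I-1,I-2,II-1,II-2,II-3,II-4,III-1,III-2,III-3,III-4]: 6 consistent
G/I-1 aff ·: gg
G/I-2 un ·: GG|Gg
G/II-1 un I-1×I-2: Gg
G/II-2 un ·: GG|Gg
G/II-3 un I-1×I-2: Gg
G/II-4 un ·: GG|Gg
G/III-1 un II-4×II-3: GG|Gg
G/III-2 un II-4×II-3: GG|Gg
G/III-3 un II-4×II-3: GG|Gg
G/III-4 un II-2×II-1: GG|Gg
⇒ G over [I-1,I-2,II-1,II-2,II-3,II-4,III-1,III-2,III-3,III-4]: 128 consistent

III-2 ∈ {Bb GG, Bb Gg}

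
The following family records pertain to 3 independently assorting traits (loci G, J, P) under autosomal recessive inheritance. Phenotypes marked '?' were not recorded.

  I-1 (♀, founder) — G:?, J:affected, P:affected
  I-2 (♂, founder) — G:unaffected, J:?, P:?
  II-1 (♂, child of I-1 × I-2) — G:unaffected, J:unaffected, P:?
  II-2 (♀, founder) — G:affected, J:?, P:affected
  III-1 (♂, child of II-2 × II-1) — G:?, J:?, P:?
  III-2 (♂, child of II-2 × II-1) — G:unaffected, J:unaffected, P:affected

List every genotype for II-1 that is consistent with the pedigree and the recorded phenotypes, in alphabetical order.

II-1 ∈ {GG Jj Pp, GG Jj pp, Gg Jj Pp, Gg Jj pp}

G/I-1 ? ·: GG|Gg|gg
G/I-2 un ·: GG|Gg
G/II-1 un I-1×I-2: GG|Gg
G/II-2 aff ·: gg
G/III-1 ? II-2×II-1: Gg|gg
G/III-2 un II-2×II-1: Gg
⇒ G over [I-1,I-2,II-1,II-2,III-1,III-2]: 14 consistent
J/I-1 aff ·: jj
J/I-2 ? ·: JJ|Jj
J/II-1 un I-1×I-2: Jj
J/II-2 ? ·: JJ|Jj|jj
J/III-1 ? II-2×II-1: JJ|Jj|jj
J/III-2 un II-2×II-1: JJ|Jj
⇒ J over [I-1,I-2,II-1,II-2,III-1,III-2]: 24 consistent
P/I-1 aff ·: pp
P/I-2 ? ·: PP|Pp|pp
P/II-1 ? I-1×I-2: Pp|pp
P/II-2 aff ·: pp
P/III-1 ? II-2×II-1: Pp|pp
P/III-2 aff II-2×II-1: pp
⇒ P over [I-1,I-2,II-1,II-2,III-1,III-2]: 6 consistent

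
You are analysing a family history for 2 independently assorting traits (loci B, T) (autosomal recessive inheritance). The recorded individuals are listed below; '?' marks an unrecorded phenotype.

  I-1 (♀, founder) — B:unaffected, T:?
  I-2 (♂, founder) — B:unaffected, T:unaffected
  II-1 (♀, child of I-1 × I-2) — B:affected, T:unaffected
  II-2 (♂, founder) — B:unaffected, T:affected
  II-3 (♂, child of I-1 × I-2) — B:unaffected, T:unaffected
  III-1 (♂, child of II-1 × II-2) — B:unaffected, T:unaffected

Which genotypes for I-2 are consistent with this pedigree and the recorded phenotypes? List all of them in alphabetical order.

I-2 ∈ {Bb TT, Bb Tt}

B/I-1 un ·: Bb
B/I-2 un ·: Bb
B/II-1 aff I-1×I-2: bb
B/II-2 un ·: BB|Bb
B/II-3 un I-1×I-2: BB|Bb
B/III-1 un II-1×II-2: Bb
⇒ B over [I-1,I-2,II-1,II-2,II-3,III-1]: 4 consistent
T/I-1 ? ·: TT|Tt|tt
T/I-2 un ·: TT|Tt
T/II-1 un I-1×I-2: TT|Tt
T/II-2 aff ·: tt
T/II-3 un I-1×I-2: TT|Tt
T/III-1 un II-1×II-2: Tt
⇒ T over [I-1,I-2,II-1,II-2,II-3,III-1]: 15 consistent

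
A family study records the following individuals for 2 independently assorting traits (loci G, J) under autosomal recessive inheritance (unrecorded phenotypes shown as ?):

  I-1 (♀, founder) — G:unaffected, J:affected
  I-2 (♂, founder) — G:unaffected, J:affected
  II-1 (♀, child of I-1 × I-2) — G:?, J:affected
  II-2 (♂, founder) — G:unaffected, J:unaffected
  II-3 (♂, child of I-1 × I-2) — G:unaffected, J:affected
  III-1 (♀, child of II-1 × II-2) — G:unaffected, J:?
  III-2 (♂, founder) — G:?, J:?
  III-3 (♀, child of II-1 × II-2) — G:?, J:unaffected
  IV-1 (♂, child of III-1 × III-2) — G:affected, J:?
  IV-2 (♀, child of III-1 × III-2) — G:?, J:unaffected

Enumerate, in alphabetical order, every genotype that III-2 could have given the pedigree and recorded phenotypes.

III-2 ∈ {Gg JJ, Gg Jj, Gg jj, gg JJ, gg Jj, gg jj}

G/I-1 un ·: GG|Gg
G/I-2 un ·: GG|Gg
G/II-1 ? I-1×I-2: GG|Gg|gg
G/II-2 un ·: GG|Gg
G/II-3 un I-1×I-2: GG|Gg
G/III-1 un II-1×II-2: Gg
G/III-2 ? ·: Gg|gg
G/III-3 ? II-1×II-2: GG|Gg|gg
G/IV-1 aff III-1×III-2: gg
G/IV-2 ? III-1×III-2: GG|Gg|gg
⇒ G over [I-1,I-2,II-1,II-2,II-3,III-1,III-2,III-3,IV-1,IV-2]: 250 consistent
J/I-1 aff ·: jj
J/I-2 aff ·: jj
J/II-1 aff I-1×I-2: jj
J/II-2 un ·: JJ|Jj
J/II-3 aff I-1×I-2: jj
J/III-1 ? II-1×II-2: Jj|jj
J/III-2 ? ·: JJ|Jj|jj
J/III-3 un II-1×II-2: Jj
J/IV-1 ? III-1×III-2: JJ|Jj|jj
J/IV-2 un III-1×III-2: JJ|Jj
⇒ J over [I-1,I-2,II-1,II-2,II-3,III-1,III-2,III-3,IV-1,IV-2]: 27 consistent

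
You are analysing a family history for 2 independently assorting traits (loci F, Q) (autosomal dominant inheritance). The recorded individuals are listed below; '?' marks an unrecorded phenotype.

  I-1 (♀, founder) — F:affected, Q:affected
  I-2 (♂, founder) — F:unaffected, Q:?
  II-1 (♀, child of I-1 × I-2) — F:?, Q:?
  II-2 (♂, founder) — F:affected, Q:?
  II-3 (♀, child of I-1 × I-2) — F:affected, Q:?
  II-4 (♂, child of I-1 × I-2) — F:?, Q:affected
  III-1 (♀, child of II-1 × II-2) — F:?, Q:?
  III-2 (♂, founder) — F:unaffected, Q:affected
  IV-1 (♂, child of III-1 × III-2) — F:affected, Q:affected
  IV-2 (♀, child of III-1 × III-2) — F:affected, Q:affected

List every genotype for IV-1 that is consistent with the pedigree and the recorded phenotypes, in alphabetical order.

F/I-1 aff ·: Ff|FF
F/I-2 un ·: ff
F/II-1 ? I-1×I-2: ff|Ff
F/II-2 aff ·: Ff|FF
F/II-3 aff I-1×I-2: Ff
F/II-4 ? I-1×I-2: ff|Ff
F/III-1 ? II-1×II-2: Ff|FF
F/III-2 un ·: ff
F/IV-1 aff III-1×III-2: Ff
F/IV-2 aff III-1×III-2: Ff
⇒ F over [I-1,I-2,II-1,II-2,II-3,II-4,III-1,III-2,IV-1,IV-2]: 16 consistent
Q/I-1 aff ·: Qq|QQ
Q/I-2 ? ·: qq|Qq|QQ
Q/II-1 ? I-1×I-2: qq|Qq|QQ
Q/II-2 ? ·: qq|Qq|QQ
Q/II-3 ? I-1×I-2: qq|Qq|QQ
Q/II-4 aff I-1×I-2: Qq|QQ
Q/III-1 ? II-1×II-2: qq|Qq|QQ
Q/III-2 aff ·: Qq|QQ
Q/IV-1 aff III-1×III-2: Qq|QQ
Q/IV-2 aff III-1×III-2: Qq|QQ
⇒ Q over [I-1,I-2,II-1,II-2,II-3,II-4,III-1,III-2,IV-1,IV-2]: 1196 consistent

IV-1 ∈ {Ff QQ, Ff Qq}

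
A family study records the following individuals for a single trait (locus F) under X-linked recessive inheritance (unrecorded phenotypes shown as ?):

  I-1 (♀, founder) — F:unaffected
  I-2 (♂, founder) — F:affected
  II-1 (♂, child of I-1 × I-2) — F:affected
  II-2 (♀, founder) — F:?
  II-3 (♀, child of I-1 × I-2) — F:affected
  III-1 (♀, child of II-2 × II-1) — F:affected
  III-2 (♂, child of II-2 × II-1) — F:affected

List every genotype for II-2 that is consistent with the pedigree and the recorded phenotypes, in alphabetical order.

F/I-1 un ·: X^FX^f
F/I-2 aff ·: X^fY
F/II-1 aff I-1×I-2: X^fY
F/II-2 ? ·: X^FX^f|X^fX^f
F/II-3 aff I-1×I-2: X^fX^f
F/III-1 aff II-2×II-1: X^fX^f
F/III-2 aff II-2×II-1: X^fY
⇒ F over [I-1,I-2,II-1,II-2,II-3,III-1,III-2]: 2 consistent

II-2 ∈ {X^FX^f, X^fX^f}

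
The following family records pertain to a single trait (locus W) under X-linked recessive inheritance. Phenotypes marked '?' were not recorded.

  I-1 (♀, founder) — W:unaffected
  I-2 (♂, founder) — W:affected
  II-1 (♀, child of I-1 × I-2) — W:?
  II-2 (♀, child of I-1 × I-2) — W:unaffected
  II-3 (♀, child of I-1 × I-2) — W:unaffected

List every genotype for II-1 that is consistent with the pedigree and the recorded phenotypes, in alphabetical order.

II-1 ∈ {X^WX^w, X^wX^w}

W/I-1 un ·: X^WX^W|X^WX^w
W/I-2 aff ·: X^wY
W/II-1 ? I-1×I-2: X^WX^w|X^wX^w
W/II-2 un I-1×I-2: X^WX^w
W/II-3 un I-1×I-2: X^WX^w
⇒ W over [I-1,I-2,II-1,II-2,II-3]: 3 consistent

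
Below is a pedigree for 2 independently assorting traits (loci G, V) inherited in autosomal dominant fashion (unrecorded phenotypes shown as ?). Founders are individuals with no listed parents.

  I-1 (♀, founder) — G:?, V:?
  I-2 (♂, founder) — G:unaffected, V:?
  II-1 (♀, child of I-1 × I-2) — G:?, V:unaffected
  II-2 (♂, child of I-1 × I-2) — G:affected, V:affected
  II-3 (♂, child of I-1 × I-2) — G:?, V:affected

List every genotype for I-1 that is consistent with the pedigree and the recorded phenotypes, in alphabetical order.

G/I-1 ? ·: Gg|GG
G/I-2 un ·: gg
G/II-1 ? I-1×I-2: gg|Gg
G/II-2 aff I-1×I-2: Gg
G/II-3 ? I-1×I-2: gg|Gg
⇒ G over [I-1,I-2,II-1,II-2,II-3]: 5 consistent
V/I-1 ? ·: vv|Vv
V/I-2 ? ·: vv|Vv
V/II-1 un I-1×I-2: vv
V/II-2 aff I-1×I-2: Vv|VV
V/II-3 aff I-1×I-2: Vv|VV
⇒ V over [I-1,I-2,II-1,II-2,II-3]: 6 consistent

I-1 ∈ {GG Vv, GG vv, Gg Vv, Gg vv}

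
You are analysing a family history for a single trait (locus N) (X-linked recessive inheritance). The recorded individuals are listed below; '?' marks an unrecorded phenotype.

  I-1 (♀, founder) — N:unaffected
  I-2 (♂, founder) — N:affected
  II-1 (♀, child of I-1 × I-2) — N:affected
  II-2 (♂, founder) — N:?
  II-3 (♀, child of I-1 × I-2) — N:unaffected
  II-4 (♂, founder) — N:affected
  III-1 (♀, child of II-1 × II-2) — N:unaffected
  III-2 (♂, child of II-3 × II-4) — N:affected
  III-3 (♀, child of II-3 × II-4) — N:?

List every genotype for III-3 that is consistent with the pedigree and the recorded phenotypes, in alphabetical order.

III-3 ∈ {X^NX^n, X^nX^n}

N/I-1 un ·: X^NX^n
N/I-2 aff ·: X^nY
N/II-1 aff I-1×I-2: X^nX^n
N/II-2 ? ·: X^NY
N/II-3 un I-1×I-2: X^NX^n
N/II-4 aff ·: X^nY
N/III-1 un II-1×II-2: X^NX^n
N/III-2 aff II-3×II-4: X^nY
N/III-3 ? II-3×II-4: X^NX^n|X^nX^n
⇒ N over [I-1,I-2,II-1,II-2,II-3,II-4,III-1,III-2,III-3]: 2 consistent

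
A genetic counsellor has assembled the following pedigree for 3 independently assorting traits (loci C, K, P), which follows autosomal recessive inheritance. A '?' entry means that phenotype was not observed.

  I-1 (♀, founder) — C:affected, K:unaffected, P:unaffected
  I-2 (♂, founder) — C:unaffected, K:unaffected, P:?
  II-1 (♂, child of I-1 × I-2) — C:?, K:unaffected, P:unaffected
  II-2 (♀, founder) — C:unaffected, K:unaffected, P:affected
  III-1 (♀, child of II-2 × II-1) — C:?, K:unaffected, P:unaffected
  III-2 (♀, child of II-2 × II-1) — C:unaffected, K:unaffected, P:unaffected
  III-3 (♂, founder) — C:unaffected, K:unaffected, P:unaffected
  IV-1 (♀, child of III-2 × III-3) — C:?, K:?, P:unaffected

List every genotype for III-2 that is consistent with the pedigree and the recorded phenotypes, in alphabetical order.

C/I-1 aff ·: cc
C/I-2 un ·: CC|Cc
C/II-1 ? I-1×I-2: Cc|cc
C/II-2 un ·: CC|Cc
C/III-1 ? II-2×II-1: CC|Cc|cc
C/III-2 un II-2×II-1: CC|Cc
C/III-3 un ·: CC|Cc
C/IV-1 ? III-2×III-3: CC|Cc|cc
⇒ C over [I-1,I-2,II-1,II-2,III-1,III-2,III-3,IV-1]: 95 consistent
K/I-1 un ·: KK|Kk
K/I-2 un ·: KK|Kk
K/II-1 un I-1×I-2: KK|Kk
K/II-2 un ·: KK|Kk
K/III-1 un II-2×II-1: KK|Kk
K/III-2 un II-2×II-1: KK|Kk
K/III-3 un ·: KK|Kk
K/IV-1 ? III-2×III-3: KK|Kk|kk
⇒ K over [I-1,I-2,II-1,II-2,III-1,III-2,III-3,IV-1]: 172 consistent
P/I-1 un ·: PP|Pp
P/I-2 ? ·: PP|Pp|pp
P/II-1 un I-1×I-2: PP|Pp
P/II-2 aff ·: pp
P/III-1 un II-2×II-1: Pp
P/III-2 un II-2×II-1: Pp
P/III-3 un ·: PP|Pp
P/IV-1 un III-2×III-3: PP|Pp
⇒ P over [I-1,I-2,II-1,II-2,III-1,III-2,III-3,IV-1]: 36 consistent

III-2 ∈ {CC KK Pp, CC Kk Pp, Cc KK Pp, Cc Kk Pp}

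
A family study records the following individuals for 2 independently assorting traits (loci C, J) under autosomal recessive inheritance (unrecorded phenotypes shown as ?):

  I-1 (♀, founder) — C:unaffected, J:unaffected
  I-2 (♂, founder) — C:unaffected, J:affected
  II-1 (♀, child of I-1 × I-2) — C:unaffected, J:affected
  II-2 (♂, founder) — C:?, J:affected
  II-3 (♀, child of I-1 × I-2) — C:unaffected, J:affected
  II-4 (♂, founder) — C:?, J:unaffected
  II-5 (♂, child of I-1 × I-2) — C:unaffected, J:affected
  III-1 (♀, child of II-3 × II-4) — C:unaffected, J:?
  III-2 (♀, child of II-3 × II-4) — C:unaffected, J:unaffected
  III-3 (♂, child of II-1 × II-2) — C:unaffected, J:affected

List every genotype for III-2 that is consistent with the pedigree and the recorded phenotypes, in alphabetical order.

III-2 ∈ {CC Jj, Cc Jj}

C/I-1 un ·: CC|Cc
C/I-2 un ·: CC|Cc
C/II-1 un I-1×I-2: CC|Cc
C/II-2 ? ·: CC|Cc|cc
C/II-3 un I-1×I-2: CC|Cc
C/II-4 ? ·: CC|Cc|cc
C/II-5 un I-1×I-2: CC|Cc
C/III-1 un II-3×II-4: CC|Cc
C/III-2 un II-3×II-4: CC|Cc
C/III-3 un II-1×II-2: CC|Cc
⇒ C over [I-1,I-2,II-1,II-2,II-3,II-4,II-5,III-1,III-2,III-3]: 834 consistent
J/I-1 un ·: Jj
J/I-2 aff ·: jj
J/II-1 aff I-1×I-2: jj
J/II-2 aff ·: jj
J/II-3 aff I-1×I-2: jj
J/II-4 un ·: JJ|Jj
J/II-5 aff I-1×I-2: jj
J/III-1 ? II-3×II-4: Jj|jj
J/III-2 un II-3×II-4: Jj
J/III-3 aff II-1×II-2: jj
⇒ J over [I-1,I-2,II-1,II-2,II-3,II-4,II-5,III-1,III-2,III-3]: 3 consistent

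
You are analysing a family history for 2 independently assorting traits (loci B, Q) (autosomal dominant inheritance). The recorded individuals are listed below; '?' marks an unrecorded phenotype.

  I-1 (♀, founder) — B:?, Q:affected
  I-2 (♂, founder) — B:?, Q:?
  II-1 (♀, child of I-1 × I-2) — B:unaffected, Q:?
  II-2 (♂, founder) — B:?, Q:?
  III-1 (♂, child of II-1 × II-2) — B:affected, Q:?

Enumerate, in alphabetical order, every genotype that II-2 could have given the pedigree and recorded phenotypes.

II-2 ∈ {BB QQ, BB Qq, BB qq, Bb QQ, Bb Qq, Bb qq}

B/I-1 ? ·: bb|Bb
B/I-2 ? ·: bb|Bb
B/II-1 un I-1×I-2: bb
B/II-2 ? ·: Bb|BB
B/III-1 aff II-1×II-2: Bb
⇒ B over [I-1,I-2,II-1,II-2,III-1]: 8 consistent
Q/I-1 aff ·: Qq|QQ
Q/I-2 ? ·: qq|Qq|QQ
Q/II-1 ? I-1×I-2: qq|Qq|QQ
Q/II-2 ? ·: qq|Qq|QQ
Q/III-1 ? II-1×II-2: qq|Qq|QQ
⇒ Q over [I-1,I-2,II-1,II-2,III-1]: 59 consistent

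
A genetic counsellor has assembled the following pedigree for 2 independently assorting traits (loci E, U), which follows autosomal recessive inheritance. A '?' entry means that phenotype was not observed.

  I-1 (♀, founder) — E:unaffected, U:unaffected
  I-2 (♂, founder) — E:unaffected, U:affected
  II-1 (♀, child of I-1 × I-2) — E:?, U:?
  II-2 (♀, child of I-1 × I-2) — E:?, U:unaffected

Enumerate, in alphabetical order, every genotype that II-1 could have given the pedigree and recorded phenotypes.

E/I-1 un ·: EE|Ee
E/I-2 un ·: EE|Ee
E/II-1 ? I-1×I-2: EE|Ee|ee
E/II-2 ? I-1×I-2: EE|Ee|ee
⇒ E over [I-1,I-2,II-1,II-2]: 18 consistent
U/I-1 un ·: UU|Uu
U/I-2 aff ·: uu
U/II-1 ? I-1×I-2: Uu|uu
U/II-2 un I-1×I-2: Uu
⇒ U over [I-1,I-2,II-1,II-2]: 3 consistent

II-1 ∈ {EE Uu, EE uu, Ee Uu, Ee uu, ee Uu, ee uu}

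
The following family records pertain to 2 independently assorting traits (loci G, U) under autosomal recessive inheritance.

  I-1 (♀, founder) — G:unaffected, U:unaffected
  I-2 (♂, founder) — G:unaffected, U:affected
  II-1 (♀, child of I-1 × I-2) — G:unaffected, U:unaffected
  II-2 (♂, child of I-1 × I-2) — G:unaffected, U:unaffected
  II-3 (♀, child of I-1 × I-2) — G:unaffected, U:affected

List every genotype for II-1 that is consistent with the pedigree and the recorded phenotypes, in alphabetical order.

G/I-1 un ·: GG|Gg
G/I-2 un ·: GG|Gg
G/II-1 un I-1×I-2: GG|Gg
G/II-2 un I-1×I-2: GG|Gg
G/II-3 un I-1×I-2: GG|Gg
⇒ G over [I-1,I-2,II-1,II-2,II-3]: 25 consistent
U/I-1 un ·: Uu
U/I-2 aff ·: uu
U/II-1 un I-1×I-2: Uu
U/II-2 un I-1×I-2: Uu
U/II-3 aff I-1×I-2: uu
⇒ U over [I-1,I-2,II-1,II-2,II-3]: 1 consistent

II-1 ∈ {GG Uu, Gg Uu}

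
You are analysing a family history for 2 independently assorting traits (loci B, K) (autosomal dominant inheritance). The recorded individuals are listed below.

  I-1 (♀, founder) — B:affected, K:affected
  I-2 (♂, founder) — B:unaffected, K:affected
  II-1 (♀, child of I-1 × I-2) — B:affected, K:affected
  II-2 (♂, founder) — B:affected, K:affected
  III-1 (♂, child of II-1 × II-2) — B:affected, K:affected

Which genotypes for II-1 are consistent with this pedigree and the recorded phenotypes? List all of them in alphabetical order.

II-1 ∈ {Bb KK, Bb Kk}

B/I-1 aff ·: Bb|BB
B/I-2 un ·: bb
B/II-1 aff I-1×I-2: Bb
B/II-2 aff ·: Bb|BB
B/III-1 aff II-1×II-2: Bb|BB
⇒ B over [I-1,I-2,II-1,II-2,III-1]: 8 consistent
K/I-1 aff ·: Kk|KK
K/I-2 aff ·: Kk|KK
K/II-1 aff I-1×I-2: Kk|KK
K/II-2 aff ·: Kk|KK
K/III-1 aff II-1×II-2: Kk|KK
⇒ K over [I-1,I-2,II-1,II-2,III-1]: 24 consistent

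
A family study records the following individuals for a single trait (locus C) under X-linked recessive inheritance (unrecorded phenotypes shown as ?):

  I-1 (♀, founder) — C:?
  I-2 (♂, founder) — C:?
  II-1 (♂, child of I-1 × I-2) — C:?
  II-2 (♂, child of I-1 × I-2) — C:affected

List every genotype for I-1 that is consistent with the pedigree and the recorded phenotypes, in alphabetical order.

C/I-1 ? ·: X^CX^c|X^cX^c
C/I-2 ? ·: X^CY|X^cY
C/II-1 ? I-1×I-2: X^CY|X^cY
C/II-2 aff I-1×I-2: X^cY
⇒ C over [I-1,I-2,II-1,II-2]: 6 consistent

I-1 ∈ {X^CX^c, X^cX^c}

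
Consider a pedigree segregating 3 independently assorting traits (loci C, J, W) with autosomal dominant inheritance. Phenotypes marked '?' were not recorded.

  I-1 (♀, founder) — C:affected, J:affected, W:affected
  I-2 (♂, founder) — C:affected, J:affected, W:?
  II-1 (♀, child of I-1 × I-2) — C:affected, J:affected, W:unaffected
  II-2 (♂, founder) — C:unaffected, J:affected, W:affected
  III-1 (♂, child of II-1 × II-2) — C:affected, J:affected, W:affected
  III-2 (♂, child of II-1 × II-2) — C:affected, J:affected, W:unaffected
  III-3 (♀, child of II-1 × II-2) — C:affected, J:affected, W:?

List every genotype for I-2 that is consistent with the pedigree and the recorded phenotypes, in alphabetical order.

I-2 ∈ {CC JJ Ww, CC JJ ww, CC Jj Ww, CC Jj ww, Cc JJ Ww, Cc JJ ww, Cc Jj Ww, Cc Jj ww}

C/I-1 aff ·: Cc|CC
C/I-2 aff ·: Cc|CC
C/II-1 aff I-1×I-2: Cc|CC
C/II-2 un ·: cc
C/III-1 aff II-1×II-2: Cc
C/III-2 aff II-1×II-2: Cc
C/III-3 aff II-1×II-2: Cc
⇒ C over [I-1,I-2,II-1,II-2,III-1,III-2,III-3]: 7 consistent
J/I-1 aff ·: Jj|JJ
J/I-2 aff ·: Jj|JJ
J/II-1 aff I-1×I-2: Jj|JJ
J/II-2 aff ·: Jj|JJ
J/III-1 aff II-1×II-2: Jj|JJ
J/III-2 aff II-1×II-2: Jj|JJ
J/III-3 aff II-1×II-2: Jj|JJ
⇒ J over [I-1,I-2,II-1,II-2,III-1,III-2,III-3]: 84 consistent
W/I-1 aff ·: Ww
W/I-2 ? ·: ww|Ww
W/II-1 un I-1×I-2: ww
W/II-2 aff ·: Ww
W/III-1 aff II-1×II-2: Ww
W/III-2 un II-1×II-2: ww
W/III-3 ? II-1×II-2: ww|Ww
⇒ W over [I-1,I-2,II-1,II-2,III-1,III-2,III-3]: 4 consistent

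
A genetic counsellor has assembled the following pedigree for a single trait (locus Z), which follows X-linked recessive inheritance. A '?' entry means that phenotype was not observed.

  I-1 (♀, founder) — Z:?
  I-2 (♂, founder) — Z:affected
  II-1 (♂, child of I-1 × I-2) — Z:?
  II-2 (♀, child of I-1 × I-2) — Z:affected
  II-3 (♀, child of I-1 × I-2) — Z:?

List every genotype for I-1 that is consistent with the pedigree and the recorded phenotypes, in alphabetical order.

Z/I-1 ? ·: X^ZX^z|X^zX^z
Z/I-2 aff ·: X^zY
Z/II-1 ? I-1×I-2: X^ZY|X^zY
Z/II-2 aff I-1×I-2: X^zX^z
Z/II-3 ? I-1×I-2: X^ZX^z|X^zX^z
⇒ Z over [I-1,I-2,II-1,II-2,II-3]: 5 consistent

I-1 ∈ {X^ZX^z, X^zX^z}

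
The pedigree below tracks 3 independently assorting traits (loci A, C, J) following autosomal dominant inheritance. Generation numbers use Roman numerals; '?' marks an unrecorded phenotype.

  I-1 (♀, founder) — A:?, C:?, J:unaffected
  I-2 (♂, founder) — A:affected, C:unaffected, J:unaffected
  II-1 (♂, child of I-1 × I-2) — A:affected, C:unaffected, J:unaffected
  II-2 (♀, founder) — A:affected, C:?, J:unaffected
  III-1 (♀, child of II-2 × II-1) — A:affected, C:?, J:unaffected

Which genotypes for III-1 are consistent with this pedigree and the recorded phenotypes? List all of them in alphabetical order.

A/I-1 ? ·: aa|Aa|AA
A/I-2 aff ·: Aa|AA
A/II-1 aff I-1×I-2: Aa|AA
A/II-2 aff ·: Aa|AA
A/III-1 aff II-2×II-1: Aa|AA
⇒ A over [I-1,I-2,II-1,II-2,III-1]: 32 consistent
C/I-1 ? ·: cc|Cc
C/I-2 un ·: cc
C/II-1 un I-1×I-2: cc
C/II-2 ? ·: cc|Cc|CC
C/III-1 ? II-2×II-1: cc|Cc
⇒ C over [I-1,I-2,II-1,II-2,III-1]: 8 consistent
J/I-1 un ·: jj
J/I-2 un ·: jj
J/II-1 un I-1×I-2: jj
J/II-2 un ·: jj
J/III-1 un II-2×II-1: jj
⇒ J over [I-1,I-2,II-1,II-2,III-1]: 1 consistent

III-1 ∈ {AA Cc jj, AA cc jj, Aa Cc jj, Aa cc jj}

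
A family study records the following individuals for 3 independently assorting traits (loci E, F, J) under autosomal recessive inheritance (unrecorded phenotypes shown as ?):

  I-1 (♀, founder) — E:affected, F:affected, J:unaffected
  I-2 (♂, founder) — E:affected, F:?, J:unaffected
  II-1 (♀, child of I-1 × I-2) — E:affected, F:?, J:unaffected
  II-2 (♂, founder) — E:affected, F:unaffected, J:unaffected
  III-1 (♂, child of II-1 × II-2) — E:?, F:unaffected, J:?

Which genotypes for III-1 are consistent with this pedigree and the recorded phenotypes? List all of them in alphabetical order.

E/I-1 aff ·: ee
E/I-2 aff ·: ee
E/II-1 aff I-1×I-2: ee
E/II-2 aff ·: ee
E/III-1 ? II-1×II-2: ee
⇒ E over [I-1,I-2,II-1,II-2,III-1]: 1 consistent
F/I-1 aff ·: ff
F/I-2 ? ·: FF|Ff|ff
F/II-1 ? I-1×I-2: Ff|ff
F/II-2 un ·: FF|Ff
F/III-1 un II-1×II-2: FF|Ff
⇒ F over [I-1,I-2,II-1,II-2,III-1]: 12 consistent
J/I-1 un ·: JJ|Jj
J/I-2 un ·: JJ|Jj
J/II-1 un I-1×I-2: JJ|Jj
J/II-2 un ·: JJ|Jj
J/III-1 ? II-1×II-2: JJ|Jj|jj
⇒ J over [I-1,I-2,II-1,II-2,III-1]: 27 consistent

III-1 ∈ {ee FF JJ, ee FF Jj, ee FF jj, ee Ff JJ, ee Ff Jj, ee Ff jj}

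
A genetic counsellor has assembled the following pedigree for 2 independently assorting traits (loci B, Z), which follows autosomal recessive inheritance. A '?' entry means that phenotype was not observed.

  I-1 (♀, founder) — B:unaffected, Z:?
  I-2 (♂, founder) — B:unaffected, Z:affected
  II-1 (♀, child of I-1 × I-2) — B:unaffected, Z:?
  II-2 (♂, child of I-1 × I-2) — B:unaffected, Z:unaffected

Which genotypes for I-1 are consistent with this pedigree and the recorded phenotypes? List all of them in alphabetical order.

B/I-1 un ·: BB|Bb
B/I-2 un ·: BB|Bb
B/II-1 un I-1×I-2: BB|Bb
B/II-2 un I-1×I-2: BB|Bb
⇒ B over [I-1,I-2,II-1,II-2]: 13 consistent
Z/I-1 ? ·: ZZ|Zz
Z/I-2 aff ·: zz
Z/II-1 ? I-1×I-2: Zz|zz
Z/II-2 un I-1×I-2: Zz
⇒ Z over [I-1,I-2,II-1,II-2]: 3 consistent

I-1 ∈ {BB ZZ, BB Zz, Bb ZZ, Bb Zz}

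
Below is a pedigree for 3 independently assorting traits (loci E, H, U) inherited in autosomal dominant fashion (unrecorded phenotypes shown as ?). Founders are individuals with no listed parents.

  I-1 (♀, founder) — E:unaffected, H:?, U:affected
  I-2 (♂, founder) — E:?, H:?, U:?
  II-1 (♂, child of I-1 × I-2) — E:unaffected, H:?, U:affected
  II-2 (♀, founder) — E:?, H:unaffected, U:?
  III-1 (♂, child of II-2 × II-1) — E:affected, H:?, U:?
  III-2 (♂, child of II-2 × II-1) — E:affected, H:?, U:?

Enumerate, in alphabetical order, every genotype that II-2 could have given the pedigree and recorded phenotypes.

II-2 ∈ {EE hh UU, EE hh Uu, EE hh uu, Ee hh UU, Ee hh Uu, Ee hh uu}

E/I-1 un ·: ee
E/I-2 ? ·: ee|Ee
E/II-1 un I-1×I-2: ee
E/II-2 ? ·: Ee|EE
E/III-1 aff II-2×II-1: Ee
E/III-2 aff II-2×II-1: Ee
⇒ E over [I-1,I-2,II-1,II-2,III-1,III-2]: 4 consistent
H/I-1 ? ·: hh|Hh|HH
H/I-2 ? ·: hh|Hh|HH
H/II-1 ? I-1×I-2: hh|Hh|HH
H/II-2 un ·: hh
H/III-1 ? II-2×II-1: hh|Hh
H/III-2 ? II-2×II-1: hh|Hh
⇒ H over [I-1,I-2,II-1,II-2,III-1,III-2]: 36 consistent
U/I-1 aff ·: Uu|UU
U/I-2 ? ·: uu|Uu|UU
U/II-1 aff I-1×I-2: Uu|UU
U/II-2 ? ·: uu|Uu|UU
U/III-1 ? II-2×II-1: uu|Uu|UU
U/III-2 ? II-2×II-1: uu|Uu|UU
⇒ U over [I-1,I-2,II-1,II-2,III-1,III-2]: 109 consistent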